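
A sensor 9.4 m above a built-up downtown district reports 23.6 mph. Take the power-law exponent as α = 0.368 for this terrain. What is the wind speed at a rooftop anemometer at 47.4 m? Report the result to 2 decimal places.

42.80 mph

Power-law profile: V₂ = V₁ · (z₂/z₁)^α
V₂ = 23.6 × (47.4/9.4)^0.368 = 23.6 × (5.0426)^0.368
    = 23.6 × 1.8137 = 42.8043 mph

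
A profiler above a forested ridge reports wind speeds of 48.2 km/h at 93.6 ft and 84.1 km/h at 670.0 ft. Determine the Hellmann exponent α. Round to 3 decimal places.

α ≈ 0.283

Power law: V₂/V₁ = (z₂/z₁)^α ⇒ α = ln(V₂/V₁) / ln(z₂/z₁)
α = ln(84.1/48.2) / ln(670.0/93.6) = ln(1.7448) / ln(7.1581)
  = 0.55665 / 1.96825 = 0.28281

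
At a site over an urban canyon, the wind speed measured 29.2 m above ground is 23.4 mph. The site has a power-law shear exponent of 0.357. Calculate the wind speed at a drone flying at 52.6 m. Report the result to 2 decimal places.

28.87 mph

Power-law profile: V₂ = V₁ · (z₂/z₁)^α
V₂ = 23.4 × (52.6/29.2)^0.357 = 23.4 × (1.8014)^0.357
    = 23.4 × 1.2338 = 28.8713 mph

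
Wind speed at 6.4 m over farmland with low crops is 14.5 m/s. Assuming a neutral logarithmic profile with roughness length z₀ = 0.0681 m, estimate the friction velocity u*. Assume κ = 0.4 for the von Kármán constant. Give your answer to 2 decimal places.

u* ≈ 1.28 m/s

Log law: V(z) = (u*/κ) · ln(z/z₀) ⇒ u* = κ · V / ln(z/z₀)
u* = 0.4 × 14.5 / ln(6.4/0.0681) = 0.4 × 14.5 / 4.5431
   = 5.8000 / 4.5431 = 1.2767 m/s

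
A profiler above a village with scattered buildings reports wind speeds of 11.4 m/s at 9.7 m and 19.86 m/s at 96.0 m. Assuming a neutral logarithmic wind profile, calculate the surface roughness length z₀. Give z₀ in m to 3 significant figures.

Log law: V(z) ∝ ln(z/z₀). With r = V₁/V₂ = 11.4/19.86 = 0.57402,
r · ln(z₂/z₀) = ln(z₁/z₀) ⇒ ln z₀ = (ln z₁ − r·ln z₂)/(1 − r)
ln z₀ = (2.27213 − 0.57402×4.56435) / 0.42598 = -0.8167
z₀ = exp(-0.8167) = 0.4419 m

z₀ ≈ 0.442 m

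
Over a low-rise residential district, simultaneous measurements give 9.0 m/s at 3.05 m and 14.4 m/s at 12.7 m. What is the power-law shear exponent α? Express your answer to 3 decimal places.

Power law: V₂/V₁ = (z₂/z₁)^α ⇒ α = ln(V₂/V₁) / ln(z₂/z₁)
α = ln(14.4/9.0) / ln(12.7/3.05) = ln(1.6000) / ln(4.1639)
  = 0.47000 / 1.42646 = 0.32949

α ≈ 0.329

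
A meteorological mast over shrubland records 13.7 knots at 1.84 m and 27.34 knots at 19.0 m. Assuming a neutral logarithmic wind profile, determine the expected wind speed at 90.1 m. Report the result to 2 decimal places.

Log law: V ∝ ln(z/z₀). From the pair, with r = V₁/V₂ = 0.50110,
ln z₀ = (ln z₁ − r·ln z₂)/(1 − r) = (0.6098 − 0.50110×2.9444)/0.49890 = -1.7352 → z₀ = 0.1764 m
V₃ = V₁ · ln(z₃/z₀)/ln(z₁/z₀) = 13.7 × 6.2361/2.3449 = 36.4335 knots

36.43 knots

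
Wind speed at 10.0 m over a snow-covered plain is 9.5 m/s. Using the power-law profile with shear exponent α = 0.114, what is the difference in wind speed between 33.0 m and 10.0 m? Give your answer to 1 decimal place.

Power law: V₂ = V₁ · (z₂/z₁)^α = 9.5 × (3.3000)^0.114 = 10.8851 m/s
ΔV = 10.8851 − 9.5 = 1.3851 m/s

1.4 m/s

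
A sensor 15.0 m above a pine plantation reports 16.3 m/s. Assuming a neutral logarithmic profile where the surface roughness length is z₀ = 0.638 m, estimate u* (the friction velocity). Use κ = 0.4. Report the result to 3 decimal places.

Log law: V(z) = (u*/κ) · ln(z/z₀) ⇒ u* = κ · V / ln(z/z₀)
u* = 0.4 × 16.3 / ln(15.0/0.638) = 0.4 × 16.3 / 3.1575
   = 6.5200 / 3.1575 = 2.0649 m/s

u* ≈ 2.065 m/s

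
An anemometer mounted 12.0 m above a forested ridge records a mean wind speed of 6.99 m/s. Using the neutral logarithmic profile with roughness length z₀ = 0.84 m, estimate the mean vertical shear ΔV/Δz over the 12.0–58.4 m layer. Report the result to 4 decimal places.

0.0896 m/s/m

Log law: V₂ = V₁ · ln(z₂/z₀)/ln(z₁/z₀) = 6.99 × 4.2417/2.6593 = 11.1494 m/s
ΔV/Δz = (11.1494 − 6.99)/(58.4 − 12.0) = 4.1594/46.4000 = 0.08964 m/s/m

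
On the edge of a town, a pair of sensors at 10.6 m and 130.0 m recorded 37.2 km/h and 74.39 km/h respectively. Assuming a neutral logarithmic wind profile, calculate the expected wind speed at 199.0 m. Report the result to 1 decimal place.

80.7 km/h

Log law: V ∝ ln(z/z₀). From the pair, with r = V₁/V₂ = 0.50007,
ln z₀ = (ln z₁ − r·ln z₂)/(1 − r) = (2.3609 − 0.50007×4.8675)/0.49993 = -0.1465 → z₀ = 0.8637 m
V₃ = V₁ · ln(z₃/z₀)/ln(z₁/z₀) = 37.2 × 5.4398/2.5074 = 80.7069 km/h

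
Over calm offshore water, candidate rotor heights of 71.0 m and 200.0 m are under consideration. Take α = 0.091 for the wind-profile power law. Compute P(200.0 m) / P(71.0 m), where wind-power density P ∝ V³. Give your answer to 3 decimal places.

1.327

Speed ratio: V_B/V_A = (z_B/z_A)^α = (200.0/71.0)^0.091 = (2.8169)^0.091 = 1.09883
Power-density ratio: P_B/P_A = (V_B/V_A)³ = (1.09883)³ = 1.32675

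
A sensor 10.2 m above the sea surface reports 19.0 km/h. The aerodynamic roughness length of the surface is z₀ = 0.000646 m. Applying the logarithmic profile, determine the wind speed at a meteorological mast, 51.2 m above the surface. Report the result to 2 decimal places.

Log law: V(z) ∝ ln(z/z₀), so V₂/V₁ = ln(z₂/z₀) / ln(z₁/z₀).
ln(51.2/0.000646) = 11.2805, ln(10.2/0.000646) = 9.6671
V₂ = 19.0 × 11.2805/9.6671 = 19.0 × 1.1669 = 22.1709 km/h

22.17 km/h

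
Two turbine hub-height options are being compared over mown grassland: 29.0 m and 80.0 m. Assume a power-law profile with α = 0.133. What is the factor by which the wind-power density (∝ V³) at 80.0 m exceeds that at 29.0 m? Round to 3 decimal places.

Speed ratio: V_B/V_A = (z_B/z_A)^α = (80.0/29.0)^0.133 = (2.7586)^0.133 = 1.14449
Power-density ratio: P_B/P_A = (V_B/V_A)³ = (1.14449)³ = 1.49912

1.499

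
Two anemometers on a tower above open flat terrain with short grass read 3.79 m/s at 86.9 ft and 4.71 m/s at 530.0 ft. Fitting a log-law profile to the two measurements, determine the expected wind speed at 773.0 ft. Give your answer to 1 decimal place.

Log law: V ∝ ln(z/z₀). From the pair, with r = V₁/V₂ = 0.80467,
ln z₀ = (ln z₁ − r·ln z₂)/(1 − r) = (4.4648 − 0.80467×6.2729)/0.19533 = -2.9839 → z₀ = 0.05059 ft
V₃ = V₁ · ln(z₃/z₀)/ln(z₁/z₀) = 3.79 × 9.6342/7.4487 = 4.9020 m/s

4.9 m/s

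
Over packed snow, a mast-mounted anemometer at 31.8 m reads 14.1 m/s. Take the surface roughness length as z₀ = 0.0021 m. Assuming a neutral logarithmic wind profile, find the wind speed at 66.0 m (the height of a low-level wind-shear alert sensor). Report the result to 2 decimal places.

Log law: V(z) ∝ ln(z/z₀), so V₂/V₁ = ln(z₂/z₀) / ln(z₁/z₀).
ln(66.0/0.0021) = 10.3555, ln(31.8/0.0021) = 9.6253
V₂ = 14.1 × 10.3555/9.6253 = 14.1 × 1.0759 = 15.1696 m/s

15.17 m/s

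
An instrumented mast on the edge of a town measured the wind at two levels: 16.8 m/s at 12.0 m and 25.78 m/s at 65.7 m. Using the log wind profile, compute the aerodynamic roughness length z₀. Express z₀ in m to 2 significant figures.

Log law: V(z) ∝ ln(z/z₀). With r = V₁/V₂ = 16.8/25.78 = 0.65167,
r · ln(z₂/z₀) = ln(z₁/z₀) ⇒ ln z₀ = (ln z₁ − r·ln z₂)/(1 − r)
ln z₀ = (2.48491 − 0.65167×4.18510) / 0.34833 = -0.6959
z₀ = exp(-0.6959) = 0.4986 m

z₀ ≈ 0.50 m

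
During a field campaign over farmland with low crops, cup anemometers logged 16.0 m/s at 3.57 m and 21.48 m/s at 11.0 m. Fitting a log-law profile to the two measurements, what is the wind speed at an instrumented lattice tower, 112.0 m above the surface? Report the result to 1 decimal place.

Log law: V ∝ ln(z/z₀). From the pair, with r = V₁/V₂ = 0.74488,
ln z₀ = (ln z₁ − r·ln z₂)/(1 − r) = (1.2726 − 0.74488×2.3979)/0.25512 = -2.0131 → z₀ = 0.1336 m
V₃ = V₁ · ln(z₃/z₀)/ln(z₁/z₀) = 16.0 × 6.7316/3.2856 = 32.7806 m/s

32.8 m/s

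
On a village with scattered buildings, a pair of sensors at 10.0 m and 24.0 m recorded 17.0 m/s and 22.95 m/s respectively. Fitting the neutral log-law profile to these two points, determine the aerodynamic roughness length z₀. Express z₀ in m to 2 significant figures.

Log law: V(z) ∝ ln(z/z₀). With r = V₁/V₂ = 17.0/22.95 = 0.74074,
r · ln(z₂/z₀) = ln(z₁/z₀) ⇒ ln z₀ = (ln z₁ − r·ln z₂)/(1 − r)
ln z₀ = (2.30259 − 0.74074×3.17805) / 0.25926 = -0.1988
z₀ = exp(-0.1988) = 0.8198 m

z₀ ≈ 0.82 m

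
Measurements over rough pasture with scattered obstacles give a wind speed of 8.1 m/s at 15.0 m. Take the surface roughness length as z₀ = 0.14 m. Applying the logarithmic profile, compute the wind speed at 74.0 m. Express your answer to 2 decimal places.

10.87 m/s

Log law: V(z) ∝ ln(z/z₀), so V₂/V₁ = ln(z₂/z₀) / ln(z₁/z₀).
ln(74.0/0.14) = 6.2702, ln(15.0/0.14) = 4.6742
V₂ = 8.1 × 6.2702/4.6742 = 8.1 × 1.3415 = 10.8658 m/s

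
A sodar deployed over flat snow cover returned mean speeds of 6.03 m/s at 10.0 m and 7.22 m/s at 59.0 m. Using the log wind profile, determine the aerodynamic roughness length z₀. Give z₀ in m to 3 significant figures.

Log law: V(z) ∝ ln(z/z₀). With r = V₁/V₂ = 6.03/7.22 = 0.83518,
r · ln(z₂/z₀) = ln(z₁/z₀) ⇒ ln z₀ = (ln z₁ − r·ln z₂)/(1 − r)
ln z₀ = (2.30259 − 0.83518×4.07754) / 0.16482 = -6.6915
z₀ = exp(-6.6915) = 0.001241 m

z₀ ≈ 0.00124 m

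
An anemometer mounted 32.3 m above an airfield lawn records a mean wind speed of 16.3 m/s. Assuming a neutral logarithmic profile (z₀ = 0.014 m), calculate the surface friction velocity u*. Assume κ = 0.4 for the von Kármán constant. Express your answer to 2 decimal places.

u* ≈ 0.84 m/s

Log law: V(z) = (u*/κ) · ln(z/z₀) ⇒ u* = κ · V / ln(z/z₀)
u* = 0.4 × 16.3 / ln(32.3/0.014) = 0.4 × 16.3 / 7.7438
   = 6.5200 / 7.7438 = 0.8420 m/s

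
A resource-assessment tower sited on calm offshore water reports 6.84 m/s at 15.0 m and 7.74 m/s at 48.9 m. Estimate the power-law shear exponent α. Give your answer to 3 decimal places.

Power law: V₂/V₁ = (z₂/z₁)^α ⇒ α = ln(V₂/V₁) / ln(z₂/z₁)
α = ln(7.74/6.84) / ln(48.9/15.0) = ln(1.1316) / ln(3.2600)
  = 0.12361 / 1.18173 = 0.10460

α ≈ 0.105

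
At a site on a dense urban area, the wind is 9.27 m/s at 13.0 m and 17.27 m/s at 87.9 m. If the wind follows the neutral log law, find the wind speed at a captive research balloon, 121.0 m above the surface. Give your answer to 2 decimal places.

18.61 m/s

Log law: V ∝ ln(z/z₀). From the pair, with r = V₁/V₂ = 0.53677,
ln z₀ = (ln z₁ − r·ln z₂)/(1 − r) = (2.5649 − 0.53677×4.4762)/0.46323 = 0.3503 → z₀ = 1.419 m
V₃ = V₁ · ln(z₃/z₀)/ln(z₁/z₀) = 9.27 × 4.4455/2.2147 = 18.6077 m/s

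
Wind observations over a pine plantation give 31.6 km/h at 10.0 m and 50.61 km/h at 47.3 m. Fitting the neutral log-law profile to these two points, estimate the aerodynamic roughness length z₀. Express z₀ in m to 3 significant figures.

z₀ ≈ 0.755 m

Log law: V(z) ∝ ln(z/z₀). With r = V₁/V₂ = 31.6/50.61 = 0.62438,
r · ln(z₂/z₀) = ln(z₁/z₀) ⇒ ln z₀ = (ln z₁ − r·ln z₂)/(1 − r)
ln z₀ = (2.30259 − 0.62438×3.85651) / 0.37562 = -0.2805
z₀ = exp(-0.2805) = 0.7554 m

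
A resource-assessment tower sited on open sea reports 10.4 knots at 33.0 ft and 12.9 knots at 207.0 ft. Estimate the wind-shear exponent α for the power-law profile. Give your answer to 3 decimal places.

α ≈ 0.117

Power law: V₂/V₁ = (z₂/z₁)^α ⇒ α = ln(V₂/V₁) / ln(z₂/z₁)
α = ln(12.9/10.4) / ln(207.0/33.0) = ln(1.2404) / ln(6.2727)
  = 0.21542 / 1.83621 = 0.11732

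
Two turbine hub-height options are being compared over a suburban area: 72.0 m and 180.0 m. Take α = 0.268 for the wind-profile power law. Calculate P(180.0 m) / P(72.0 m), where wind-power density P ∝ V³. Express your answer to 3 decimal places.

2.089

Speed ratio: V_B/V_A = (z_B/z_A)^α = (180.0/72.0)^0.268 = (2.5000)^0.268 = 1.27834
Power-density ratio: P_B/P_A = (V_B/V_A)³ = (1.27834)³ = 2.08903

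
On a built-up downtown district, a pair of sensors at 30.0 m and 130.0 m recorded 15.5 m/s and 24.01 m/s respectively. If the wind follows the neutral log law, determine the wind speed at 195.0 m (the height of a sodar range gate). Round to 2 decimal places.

26.36 m/s

Log law: V ∝ ln(z/z₀). From the pair, with r = V₁/V₂ = 0.64556,
ln z₀ = (ln z₁ − r·ln z₂)/(1 − r) = (3.4012 − 0.64556×4.8675)/0.35444 = 0.7304 → z₀ = 2.076 m
V₃ = V₁ · ln(z₃/z₀)/ln(z₁/z₀) = 15.5 × 4.5426/2.6708 = 26.3631 m/s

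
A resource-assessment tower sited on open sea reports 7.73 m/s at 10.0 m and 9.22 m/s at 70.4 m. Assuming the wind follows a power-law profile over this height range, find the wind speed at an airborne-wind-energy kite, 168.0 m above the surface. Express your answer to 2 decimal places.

9.97 m/s

First find α: α = ln(V₂/V₁)/ln(z₂/z₁) = ln(9.22/7.73)/ln(70.4/10.0) = 0.17627/1.95161 = 0.0903
Extrapolate from 70.4 m to 168.0 m: V₃ = 9.22 × (168.0/70.4)^0.0903 = 9.22 × 1.0817 = 9.9735 m/s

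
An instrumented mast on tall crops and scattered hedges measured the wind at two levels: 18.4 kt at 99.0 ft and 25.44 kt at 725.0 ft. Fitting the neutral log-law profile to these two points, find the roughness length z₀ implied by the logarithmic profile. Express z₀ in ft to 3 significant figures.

z₀ ≈ 0.544 ft

Log law: V(z) ∝ ln(z/z₀). With r = V₁/V₂ = 18.4/25.44 = 0.72327,
r · ln(z₂/z₀) = ln(z₁/z₀) ⇒ ln z₀ = (ln z₁ − r·ln z₂)/(1 − r)
ln z₀ = (4.59512 − 0.72327×6.58617) / 0.27673 = -0.6088
z₀ = exp(-0.6088) = 0.5440 ft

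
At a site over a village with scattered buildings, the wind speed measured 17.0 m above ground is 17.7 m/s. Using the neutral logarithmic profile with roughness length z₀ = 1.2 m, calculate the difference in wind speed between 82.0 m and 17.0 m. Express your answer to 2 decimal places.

10.51 m/s

Log law: V₂ = V₁ · ln(z₂/z₀)/ln(z₁/z₀) = 17.7 × 4.2244/2.6509 = 28.2063 m/s
ΔV = 28.2063 − 17.7 = 10.5063 m/s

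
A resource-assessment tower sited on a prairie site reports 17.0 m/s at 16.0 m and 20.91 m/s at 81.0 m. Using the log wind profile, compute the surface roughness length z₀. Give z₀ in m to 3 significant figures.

Log law: V(z) ∝ ln(z/z₀). With r = V₁/V₂ = 17.0/20.91 = 0.81301,
r · ln(z₂/z₀) = ln(z₁/z₀) ⇒ ln z₀ = (ln z₁ − r·ln z₂)/(1 − r)
ln z₀ = (2.77259 − 0.81301×4.39445) / 0.18699 = -4.2790
z₀ = exp(-4.2790) = 0.01386 m

z₀ ≈ 0.0139 m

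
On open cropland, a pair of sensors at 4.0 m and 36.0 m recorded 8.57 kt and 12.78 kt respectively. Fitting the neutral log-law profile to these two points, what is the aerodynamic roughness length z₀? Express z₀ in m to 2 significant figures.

Log law: V(z) ∝ ln(z/z₀). With r = V₁/V₂ = 8.57/12.78 = 0.67058,
r · ln(z₂/z₀) = ln(z₁/z₀) ⇒ ln z₀ = (ln z₁ − r·ln z₂)/(1 − r)
ln z₀ = (1.38629 − 0.67058×3.58352) / 0.32942 = -3.0864
z₀ = exp(-3.0864) = 0.04566 m

z₀ ≈ 0.046 m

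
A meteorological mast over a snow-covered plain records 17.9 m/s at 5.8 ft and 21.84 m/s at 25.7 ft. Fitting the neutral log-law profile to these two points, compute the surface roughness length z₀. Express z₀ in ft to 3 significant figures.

Log law: V(z) ∝ ln(z/z₀). With r = V₁/V₂ = 17.9/21.84 = 0.81960,
r · ln(z₂/z₀) = ln(z₁/z₀) ⇒ ln z₀ = (ln z₁ − r·ln z₂)/(1 − r)
ln z₀ = (1.75786 − 0.81960×3.24649) / 0.18040 = -5.0052
z₀ = exp(-5.0052) = 0.006703 ft

z₀ ≈ 0.00670 ft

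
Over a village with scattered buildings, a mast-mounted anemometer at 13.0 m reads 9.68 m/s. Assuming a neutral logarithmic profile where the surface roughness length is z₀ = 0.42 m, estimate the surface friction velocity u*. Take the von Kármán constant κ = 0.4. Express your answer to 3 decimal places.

u* ≈ 1.128 m/s

Log law: V(z) = (u*/κ) · ln(z/z₀) ⇒ u* = κ · V / ln(z/z₀)
u* = 0.4 × 9.68 / ln(13.0/0.42) = 0.4 × 9.68 / 3.4324
   = 3.8720 / 3.4324 = 1.1281 m/s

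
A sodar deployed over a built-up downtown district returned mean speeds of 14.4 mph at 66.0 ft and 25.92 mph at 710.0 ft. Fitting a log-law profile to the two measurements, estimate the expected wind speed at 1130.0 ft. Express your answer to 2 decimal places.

28.17 mph

Log law: V ∝ ln(z/z₀). From the pair, with r = V₁/V₂ = 0.55556,
ln z₀ = (ln z₁ − r·ln z₂)/(1 − r) = (4.1897 − 0.55556×6.5653)/0.44444 = 1.2201 → z₀ = 3.388 ft
V₃ = V₁ · ln(z₃/z₀)/ln(z₁/z₀) = 14.4 × 5.8098/2.9695 = 28.1735 mph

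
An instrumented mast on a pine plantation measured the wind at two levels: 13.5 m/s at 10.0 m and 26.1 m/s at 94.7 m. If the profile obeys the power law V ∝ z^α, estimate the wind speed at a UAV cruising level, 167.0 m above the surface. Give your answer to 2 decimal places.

30.82 m/s

First find α: α = ln(V₂/V₁)/ln(z₂/z₁) = ln(26.1/13.5)/ln(94.7/10.0) = 0.65925/2.24813 = 0.2932
Extrapolate from 94.7 m to 167.0 m: V₃ = 26.1 × (167.0/94.7)^0.2932 = 26.1 × 1.1810 = 30.8238 m/s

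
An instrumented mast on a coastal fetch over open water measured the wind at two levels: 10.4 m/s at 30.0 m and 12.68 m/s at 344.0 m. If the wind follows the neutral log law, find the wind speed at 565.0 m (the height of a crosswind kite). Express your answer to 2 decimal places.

Log law: V ∝ ln(z/z₀). From the pair, with r = V₁/V₂ = 0.82019,
ln z₀ = (ln z₁ − r·ln z₂)/(1 − r) = (3.4012 − 0.82019×5.8406)/0.17981 = -7.7261 → z₀ = 0.0004412 m
V₃ = V₁ · ln(z₃/z₀)/ln(z₁/z₀) = 10.4 × 14.0629/11.1273 = 13.1438 m/s

13.14 m/s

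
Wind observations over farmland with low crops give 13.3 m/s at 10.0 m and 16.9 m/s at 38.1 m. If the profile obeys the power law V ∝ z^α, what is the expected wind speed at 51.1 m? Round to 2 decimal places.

17.81 m/s

First find α: α = ln(V₂/V₁)/ln(z₂/z₁) = ln(16.9/13.3)/ln(38.1/10.0) = 0.23955/1.33763 = 0.1791
Extrapolate from 38.1 m to 51.1 m: V₃ = 16.9 × (51.1/38.1)^0.1791 = 16.9 × 1.0540 = 17.8123 m/s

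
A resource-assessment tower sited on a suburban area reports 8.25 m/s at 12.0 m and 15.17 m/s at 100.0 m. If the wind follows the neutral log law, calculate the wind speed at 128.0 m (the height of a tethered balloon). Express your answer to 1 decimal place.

16.0 m/s

Log law: V ∝ ln(z/z₀). From the pair, with r = V₁/V₂ = 0.54384,
ln z₀ = (ln z₁ − r·ln z₂)/(1 − r) = (2.4849 − 0.54384×4.6052)/0.45616 = -0.0429 → z₀ = 0.9580 m
V₃ = V₁ · ln(z₃/z₀)/ln(z₁/z₀) = 8.25 × 4.8949/2.5278 = 15.9757 m/s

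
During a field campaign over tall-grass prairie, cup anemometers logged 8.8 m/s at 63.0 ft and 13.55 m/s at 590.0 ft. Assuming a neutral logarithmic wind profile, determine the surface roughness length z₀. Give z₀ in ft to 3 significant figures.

z₀ ≈ 0.999 ft

Log law: V(z) ∝ ln(z/z₀). With r = V₁/V₂ = 8.8/13.55 = 0.64945,
r · ln(z₂/z₀) = ln(z₁/z₀) ⇒ ln z₀ = (ln z₁ − r·ln z₂)/(1 − r)
ln z₀ = (4.14313 − 0.64945×6.38012) / 0.35055 = -0.0012
z₀ = exp(-0.0012) = 0.9988 ft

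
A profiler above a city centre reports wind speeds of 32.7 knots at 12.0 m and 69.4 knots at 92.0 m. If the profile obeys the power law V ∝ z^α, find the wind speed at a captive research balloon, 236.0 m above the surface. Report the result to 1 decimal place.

98.3 knots

First find α: α = ln(V₂/V₁)/ln(z₂/z₁) = ln(69.4/32.7)/ln(92.0/12.0) = 0.75251/2.03688 = 0.3694
Extrapolate from 92.0 m to 236.0 m: V₃ = 69.4 × (236.0/92.0)^0.3694 = 69.4 × 1.4163 = 98.2896 knots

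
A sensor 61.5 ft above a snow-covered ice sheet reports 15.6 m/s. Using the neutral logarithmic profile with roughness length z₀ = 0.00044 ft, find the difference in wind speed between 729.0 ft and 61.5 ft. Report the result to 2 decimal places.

3.26 m/s

Log law: V₂ = V₁ · ln(z₂/z₀)/ln(z₁/z₀) = 15.6 × 14.3204/11.8478 = 18.8557 m/s
ΔV = 18.8557 − 15.6 = 3.2557 m/s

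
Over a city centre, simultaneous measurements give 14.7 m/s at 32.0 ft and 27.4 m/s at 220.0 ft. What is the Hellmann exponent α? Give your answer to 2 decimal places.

Power law: V₂/V₁ = (z₂/z₁)^α ⇒ α = ln(V₂/V₁) / ln(z₂/z₁)
α = ln(27.4/14.7) / ln(220.0/32.0) = ln(1.8639) / ln(6.8750)
  = 0.62270 / 1.92789 = 0.32299

α ≈ 0.32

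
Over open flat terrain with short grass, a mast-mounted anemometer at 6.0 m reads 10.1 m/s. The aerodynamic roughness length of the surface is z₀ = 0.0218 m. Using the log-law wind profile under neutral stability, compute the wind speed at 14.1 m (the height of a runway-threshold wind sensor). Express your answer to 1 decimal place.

11.6 m/s

Log law: V(z) ∝ ln(z/z₀), so V₂/V₁ = ln(z₂/z₀) / ln(z₁/z₀).
ln(14.1/0.0218) = 6.4720, ln(6.0/0.0218) = 5.6176
V₂ = 10.1 × 6.4720/5.6176 = 10.1 × 1.1521 = 11.6362 m/s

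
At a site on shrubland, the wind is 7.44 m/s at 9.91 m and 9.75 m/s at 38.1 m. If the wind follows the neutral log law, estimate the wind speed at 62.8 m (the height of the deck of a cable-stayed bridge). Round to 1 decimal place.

Log law: V ∝ ln(z/z₀). From the pair, with r = V₁/V₂ = 0.76308,
ln z₀ = (ln z₁ − r·ln z₂)/(1 − r) = (2.2935 − 0.76308×3.6402)/0.23692 = -2.0438 → z₀ = 0.1295 m
V₃ = V₁ · ln(z₃/z₀)/ln(z₁/z₀) = 7.44 × 6.1837/4.3373 = 10.6072 m/s

10.6 m/s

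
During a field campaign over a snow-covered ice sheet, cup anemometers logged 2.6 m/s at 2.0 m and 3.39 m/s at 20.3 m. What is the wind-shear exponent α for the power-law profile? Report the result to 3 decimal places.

α ≈ 0.114

Power law: V₂/V₁ = (z₂/z₁)^α ⇒ α = ln(V₂/V₁) / ln(z₂/z₁)
α = ln(3.39/2.6) / ln(20.3/2.0) = ln(1.3038) / ln(10.1500)
  = 0.26532 / 2.31747 = 0.11449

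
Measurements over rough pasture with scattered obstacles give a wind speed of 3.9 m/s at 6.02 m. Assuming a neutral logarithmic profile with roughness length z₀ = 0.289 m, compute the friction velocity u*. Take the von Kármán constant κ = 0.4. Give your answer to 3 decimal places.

u* ≈ 0.514 m/s

Log law: V(z) = (u*/κ) · ln(z/z₀) ⇒ u* = κ · V / ln(z/z₀)
u* = 0.4 × 3.9 / ln(6.02/0.289) = 0.4 × 3.9 / 3.0364
   = 1.5600 / 3.0364 = 0.5138 m/s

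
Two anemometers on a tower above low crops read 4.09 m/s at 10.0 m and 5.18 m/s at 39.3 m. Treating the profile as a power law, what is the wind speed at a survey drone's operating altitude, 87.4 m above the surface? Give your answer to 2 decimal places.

First find α: α = ln(V₂/V₁)/ln(z₂/z₁) = ln(5.18/4.09)/ln(39.3/10.0) = 0.23626/1.36864 = 0.1726
Extrapolate from 39.3 m to 87.4 m: V₃ = 5.18 × (87.4/39.3)^0.1726 = 5.18 × 1.1479 = 5.9464 m/s

5.95 m/s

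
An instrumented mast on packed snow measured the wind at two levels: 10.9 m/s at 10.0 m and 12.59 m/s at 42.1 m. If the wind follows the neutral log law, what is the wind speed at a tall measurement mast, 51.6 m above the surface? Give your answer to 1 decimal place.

12.8 m/s

Log law: V ∝ ln(z/z₀). From the pair, with r = V₁/V₂ = 0.86577,
ln z₀ = (ln z₁ − r·ln z₂)/(1 − r) = (2.3026 − 0.86577×3.7400)/0.13423 = -6.9686 → z₀ = 0.0009409 m
V₃ = V₁ · ln(z₃/z₀)/ln(z₁/z₀) = 10.9 × 10.9121/9.2712 = 12.8292 m/s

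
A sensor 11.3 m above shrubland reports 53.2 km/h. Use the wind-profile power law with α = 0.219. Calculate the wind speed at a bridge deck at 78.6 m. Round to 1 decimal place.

81.4 km/h

Power-law profile: V₂ = V₁ · (z₂/z₁)^α
V₂ = 53.2 × (78.6/11.3)^0.219 = 53.2 × (6.9558)^0.219
    = 53.2 × 1.5292 = 81.3551 km/h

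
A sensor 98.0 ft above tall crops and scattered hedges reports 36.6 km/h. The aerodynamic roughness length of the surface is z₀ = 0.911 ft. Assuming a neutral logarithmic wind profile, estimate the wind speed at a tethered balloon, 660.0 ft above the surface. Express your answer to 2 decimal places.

51.52 km/h

Log law: V(z) ∝ ln(z/z₀), so V₂/V₁ = ln(z₂/z₀) / ln(z₁/z₀).
ln(660.0/0.911) = 6.5855, ln(98.0/0.911) = 4.6782
V₂ = 36.6 × 6.5855/4.6782 = 36.6 × 1.4077 = 51.5217 km/h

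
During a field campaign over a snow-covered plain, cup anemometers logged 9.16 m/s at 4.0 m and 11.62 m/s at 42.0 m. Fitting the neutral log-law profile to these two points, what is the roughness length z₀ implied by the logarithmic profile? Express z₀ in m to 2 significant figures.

Log law: V(z) ∝ ln(z/z₀). With r = V₁/V₂ = 9.16/11.62 = 0.78830,
r · ln(z₂/z₀) = ln(z₁/z₀) ⇒ ln z₀ = (ln z₁ − r·ln z₂)/(1 − r)
ln z₀ = (1.38629 − 0.78830×3.73767) / 0.21170 = -7.3692
z₀ = exp(-7.3692) = 0.0006304 m

z₀ ≈ 0.00063 m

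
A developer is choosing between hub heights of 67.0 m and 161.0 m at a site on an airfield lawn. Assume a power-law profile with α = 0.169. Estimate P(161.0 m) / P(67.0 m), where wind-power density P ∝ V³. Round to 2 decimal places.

1.56

Speed ratio: V_B/V_A = (z_B/z_A)^α = (161.0/67.0)^0.169 = (2.4030)^0.169 = 1.15970
Power-density ratio: P_B/P_A = (V_B/V_A)³ = (1.15970)³ = 1.55970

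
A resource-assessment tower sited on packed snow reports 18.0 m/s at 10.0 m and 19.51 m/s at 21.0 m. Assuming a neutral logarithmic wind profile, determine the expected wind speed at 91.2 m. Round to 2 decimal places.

Log law: V ∝ ln(z/z₀). From the pair, with r = V₁/V₂ = 0.92260,
ln z₀ = (ln z₁ − r·ln z₂)/(1 − r) = (2.3026 − 0.92260×3.0445)/0.07740 = -6.5417 → z₀ = 0.001442 m
V₃ = V₁ · ln(z₃/z₀)/ln(z₁/z₀) = 18.0 × 11.0548/8.8443 = 22.4988 m/s

22.50 m/s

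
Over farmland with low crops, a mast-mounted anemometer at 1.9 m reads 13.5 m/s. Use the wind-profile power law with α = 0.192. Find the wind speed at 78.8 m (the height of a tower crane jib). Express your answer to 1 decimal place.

Power-law profile: V₂ = V₁ · (z₂/z₁)^α
V₂ = 13.5 × (78.8/1.9)^0.192 = 13.5 × (41.4737)^0.192
    = 13.5 × 2.0446 = 27.6024 m/s

27.6 m/s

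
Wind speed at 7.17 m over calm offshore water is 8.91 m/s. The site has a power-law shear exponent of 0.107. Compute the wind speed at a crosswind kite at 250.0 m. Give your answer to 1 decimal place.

Power-law profile: V₂ = V₁ · (z₂/z₁)^α
V₂ = 8.91 × (250.0/7.17)^0.107 = 8.91 × (34.8675)^0.107
    = 8.91 × 1.4623 = 13.0292 m/s

13.0 m/s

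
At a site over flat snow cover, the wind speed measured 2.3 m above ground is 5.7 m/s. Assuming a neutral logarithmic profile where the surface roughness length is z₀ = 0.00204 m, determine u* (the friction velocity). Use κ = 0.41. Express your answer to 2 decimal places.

u* ≈ 0.33 m/s

Log law: V(z) = (u*/κ) · ln(z/z₀) ⇒ u* = κ · V / ln(z/z₀)
u* = 0.41 × 5.7 / ln(2.3/0.00204) = 0.41 × 5.7 / 7.0277
   = 2.3370 / 7.0277 = 0.3325 m/s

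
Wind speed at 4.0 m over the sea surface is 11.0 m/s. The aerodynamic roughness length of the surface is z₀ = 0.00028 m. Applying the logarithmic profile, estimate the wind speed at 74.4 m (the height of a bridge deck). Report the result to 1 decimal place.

Log law: V(z) ∝ ln(z/z₀), so V₂/V₁ = ln(z₂/z₀) / ln(z₁/z₀).
ln(74.4/0.00028) = 12.4902, ln(4.0/0.00028) = 9.5670
V₂ = 11.0 × 12.4902/9.5670 = 11.0 × 1.3055 = 14.3610 m/s

14.4 m/s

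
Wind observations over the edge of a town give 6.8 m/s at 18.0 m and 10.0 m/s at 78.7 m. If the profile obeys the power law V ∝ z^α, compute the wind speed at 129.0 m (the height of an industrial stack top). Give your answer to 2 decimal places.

11.38 m/s

First find α: α = ln(V₂/V₁)/ln(z₂/z₁) = ln(10.0/6.8)/ln(78.7/18.0) = 0.38566/1.47527 = 0.2614
Extrapolate from 78.7 m to 129.0 m: V₃ = 10.0 × (129.0/78.7)^0.2614 = 10.0 × 1.1379 = 11.3790 m/s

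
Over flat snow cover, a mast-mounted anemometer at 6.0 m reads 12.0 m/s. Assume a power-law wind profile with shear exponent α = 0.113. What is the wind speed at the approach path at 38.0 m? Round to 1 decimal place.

Power-law profile: V₂ = V₁ · (z₂/z₁)^α
V₂ = 12.0 × (38.0/6.0)^0.113 = 12.0 × (6.3333)^0.113
    = 12.0 × 1.2319 = 14.7831 m/s

14.8 m/s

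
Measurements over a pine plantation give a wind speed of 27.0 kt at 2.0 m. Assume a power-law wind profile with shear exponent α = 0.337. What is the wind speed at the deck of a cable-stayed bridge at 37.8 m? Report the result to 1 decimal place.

72.7 kt

Power-law profile: V₂ = V₁ · (z₂/z₁)^α
V₂ = 27.0 × (37.8/2.0)^0.337 = 27.0 × (18.9000)^0.337
    = 27.0 × 2.6926 = 72.6995 kt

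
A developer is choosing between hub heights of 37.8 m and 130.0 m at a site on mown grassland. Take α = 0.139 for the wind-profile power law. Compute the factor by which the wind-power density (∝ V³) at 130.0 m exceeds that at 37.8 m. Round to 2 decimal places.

Speed ratio: V_B/V_A = (z_B/z_A)^α = (130.0/37.8)^0.139 = (3.4392)^0.139 = 1.18732
Power-density ratio: P_B/P_A = (V_B/V_A)³ = (1.18732)³ = 1.67379

1.67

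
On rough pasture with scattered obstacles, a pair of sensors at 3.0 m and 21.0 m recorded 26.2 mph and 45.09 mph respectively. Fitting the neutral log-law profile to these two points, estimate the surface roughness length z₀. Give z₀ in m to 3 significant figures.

Log law: V(z) ∝ ln(z/z₀). With r = V₁/V₂ = 26.2/45.09 = 0.58106,
r · ln(z₂/z₀) = ln(z₁/z₀) ⇒ ln z₀ = (ln z₁ − r·ln z₂)/(1 − r)
ln z₀ = (1.09861 − 0.58106×3.04452) / 0.41894 = -1.6003
z₀ = exp(-1.6003) = 0.2018 m

z₀ ≈ 0.202 m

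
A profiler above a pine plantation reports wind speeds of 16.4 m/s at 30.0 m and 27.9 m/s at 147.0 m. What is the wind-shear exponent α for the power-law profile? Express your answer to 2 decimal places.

Power law: V₂/V₁ = (z₂/z₁)^α ⇒ α = ln(V₂/V₁) / ln(z₂/z₁)
α = ln(27.9/16.4) / ln(147.0/30.0) = ln(1.7012) / ln(4.9000)
  = 0.53135 / 1.58924 = 0.33434

α ≈ 0.33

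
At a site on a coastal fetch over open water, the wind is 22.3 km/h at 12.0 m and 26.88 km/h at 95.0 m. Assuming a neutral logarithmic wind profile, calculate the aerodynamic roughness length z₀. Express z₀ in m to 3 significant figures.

z₀ ≈ 0.000506 m

Log law: V(z) ∝ ln(z/z₀). With r = V₁/V₂ = 22.3/26.88 = 0.82961,
r · ln(z₂/z₀) = ln(z₁/z₀) ⇒ ln z₀ = (ln z₁ − r·ln z₂)/(1 − r)
ln z₀ = (2.48491 − 0.82961×4.55388) / 0.17039 = -7.5889
z₀ = exp(-7.5889) = 0.0005060 m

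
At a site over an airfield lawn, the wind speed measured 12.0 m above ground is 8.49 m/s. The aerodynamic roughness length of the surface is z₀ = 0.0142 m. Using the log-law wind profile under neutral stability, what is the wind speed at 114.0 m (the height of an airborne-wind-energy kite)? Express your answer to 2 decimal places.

11.33 m/s

Log law: V(z) ∝ ln(z/z₀), so V₂/V₁ = ln(z₂/z₀) / ln(z₁/z₀).
ln(114.0/0.0142) = 8.9907, ln(12.0/0.0142) = 6.7394
V₂ = 8.49 × 8.9907/6.7394 = 8.49 × 1.3340 = 11.3261 m/s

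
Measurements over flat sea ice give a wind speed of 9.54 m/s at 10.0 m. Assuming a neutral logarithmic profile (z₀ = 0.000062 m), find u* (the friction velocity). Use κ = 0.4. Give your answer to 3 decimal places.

u* ≈ 0.318 m/s

Log law: V(z) = (u*/κ) · ln(z/z₀) ⇒ u* = κ · V / ln(z/z₀)
u* = 0.4 × 9.54 / ln(10.0/0.000062) = 0.4 × 9.54 / 11.9910
   = 3.8160 / 11.9910 = 0.3182 m/s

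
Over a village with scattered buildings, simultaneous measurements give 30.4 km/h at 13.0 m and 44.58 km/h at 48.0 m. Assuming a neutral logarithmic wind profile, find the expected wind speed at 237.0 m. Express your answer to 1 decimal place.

61.9 km/h

Log law: V ∝ ln(z/z₀). From the pair, with r = V₁/V₂ = 0.68192,
ln z₀ = (ln z₁ − r·ln z₂)/(1 − r) = (2.5649 − 0.68192×3.8712)/0.31808 = -0.2355 → z₀ = 0.7902 m
V₃ = V₁ · ln(z₃/z₀)/ln(z₁/z₀) = 30.4 × 5.7035/2.8004 = 61.9147 km/h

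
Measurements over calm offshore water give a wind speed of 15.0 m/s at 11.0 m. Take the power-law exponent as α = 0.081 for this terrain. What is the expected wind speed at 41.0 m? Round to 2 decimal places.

Power-law profile: V₂ = V₁ · (z₂/z₁)^α
V₂ = 15.0 × (41.0/11.0)^0.081 = 15.0 × (3.7273)^0.081
    = 15.0 × 1.1125 = 16.6868 m/s

16.69 m/s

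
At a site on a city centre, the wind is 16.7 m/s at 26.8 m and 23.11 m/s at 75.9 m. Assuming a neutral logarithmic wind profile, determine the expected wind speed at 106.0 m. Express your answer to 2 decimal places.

25.17 m/s

Log law: V ∝ ln(z/z₀). From the pair, with r = V₁/V₂ = 0.72263,
ln z₀ = (ln z₁ − r·ln z₂)/(1 − r) = (3.2884 − 0.72263×4.3294)/0.27737 = 0.5762 → z₀ = 1.779 m
V₃ = V₁ · ln(z₃/z₀)/ln(z₁/z₀) = 16.7 × 4.0872/2.7122 = 25.1667 m/s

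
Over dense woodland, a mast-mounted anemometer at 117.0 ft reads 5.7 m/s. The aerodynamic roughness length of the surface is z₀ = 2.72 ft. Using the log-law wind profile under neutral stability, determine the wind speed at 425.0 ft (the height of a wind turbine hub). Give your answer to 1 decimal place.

Log law: V(z) ∝ ln(z/z₀), so V₂/V₁ = ln(z₂/z₀) / ln(z₁/z₀).
ln(425.0/2.72) = 5.0515, ln(117.0/2.72) = 3.7615
V₂ = 5.7 × 5.0515/3.7615 = 5.7 × 1.3429 = 7.6547 m/s

7.7 m/s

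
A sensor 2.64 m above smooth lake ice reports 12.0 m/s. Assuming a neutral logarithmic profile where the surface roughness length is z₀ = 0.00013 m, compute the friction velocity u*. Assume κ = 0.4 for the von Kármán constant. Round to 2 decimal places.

u* ≈ 0.48 m/s

Log law: V(z) = (u*/κ) · ln(z/z₀) ⇒ u* = κ · V / ln(z/z₀)
u* = 0.4 × 12.0 / ln(2.64/0.00013) = 0.4 × 12.0 / 9.9188
   = 4.8000 / 9.9188 = 0.4839 m/s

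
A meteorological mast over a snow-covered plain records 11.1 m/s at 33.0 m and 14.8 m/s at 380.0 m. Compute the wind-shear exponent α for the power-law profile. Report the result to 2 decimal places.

α ≈ 0.12

Power law: V₂/V₁ = (z₂/z₁)^α ⇒ α = ln(V₂/V₁) / ln(z₂/z₁)
α = ln(14.8/11.1) / ln(380.0/33.0) = ln(1.3333) / ln(11.5152)
  = 0.28768 / 2.44366 = 0.11773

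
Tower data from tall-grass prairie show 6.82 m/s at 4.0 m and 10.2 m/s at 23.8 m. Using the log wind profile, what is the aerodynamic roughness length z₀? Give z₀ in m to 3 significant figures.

Log law: V(z) ∝ ln(z/z₀). With r = V₁/V₂ = 6.82/10.2 = 0.66863,
r · ln(z₂/z₀) = ln(z₁/z₀) ⇒ ln z₀ = (ln z₁ − r·ln z₂)/(1 − r)
ln z₀ = (1.38629 − 0.66863×3.16969) / 0.33137 = -2.2121
z₀ = exp(-2.2121) = 0.1095 m

z₀ ≈ 0.109 m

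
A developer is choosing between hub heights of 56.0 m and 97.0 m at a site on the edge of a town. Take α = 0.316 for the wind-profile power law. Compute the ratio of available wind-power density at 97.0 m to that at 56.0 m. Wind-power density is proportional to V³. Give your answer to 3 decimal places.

Speed ratio: V_B/V_A = (z_B/z_A)^α = (97.0/56.0)^0.316 = (1.7321)^0.316 = 1.18958
Power-density ratio: P_B/P_A = (V_B/V_A)³ = (1.18958)³ = 1.68336

1.683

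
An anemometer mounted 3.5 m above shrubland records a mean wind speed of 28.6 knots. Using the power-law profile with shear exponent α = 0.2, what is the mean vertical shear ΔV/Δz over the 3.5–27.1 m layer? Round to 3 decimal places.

0.613 knots/m

Power law: V₂ = V₁ · (z₂/z₁)^α = 28.6 × (7.7429)^0.2 = 43.0672 knots
ΔV/Δz = (43.0672 − 28.6)/(27.1 − 3.5) = 14.4672/23.6000 = 0.61302 knots/m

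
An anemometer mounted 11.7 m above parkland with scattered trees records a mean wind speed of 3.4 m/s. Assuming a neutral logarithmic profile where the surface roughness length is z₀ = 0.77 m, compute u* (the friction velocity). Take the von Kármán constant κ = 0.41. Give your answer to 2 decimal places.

Log law: V(z) = (u*/κ) · ln(z/z₀) ⇒ u* = κ · V / ln(z/z₀)
u* = 0.41 × 3.4 / ln(11.7/0.77) = 0.41 × 3.4 / 2.7210
   = 1.3940 / 2.7210 = 0.5123 m/s

u* ≈ 0.51 m/s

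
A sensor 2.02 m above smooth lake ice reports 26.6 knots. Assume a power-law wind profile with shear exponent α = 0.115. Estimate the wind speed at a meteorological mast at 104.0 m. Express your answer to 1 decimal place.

Power-law profile: V₂ = V₁ · (z₂/z₁)^α
V₂ = 26.6 × (104.0/2.02)^0.115 = 26.6 × (51.4851)^0.115
    = 26.6 × 1.5734 = 41.8529 knots

41.9 knots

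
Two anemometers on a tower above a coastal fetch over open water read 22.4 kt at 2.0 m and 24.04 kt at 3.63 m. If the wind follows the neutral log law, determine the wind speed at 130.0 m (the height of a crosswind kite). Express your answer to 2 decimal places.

33.88 kt

Log law: V ∝ ln(z/z₀). From the pair, with r = V₁/V₂ = 0.93178,
ln z₀ = (ln z₁ − r·ln z₂)/(1 − r) = (0.6931 − 0.93178×1.2892)/0.06822 = -7.4485 → z₀ = 0.0005823 m
V₃ = V₁ · ln(z₃/z₀)/ln(z₁/z₀) = 22.4 × 12.3160/8.1417 = 33.8849 kt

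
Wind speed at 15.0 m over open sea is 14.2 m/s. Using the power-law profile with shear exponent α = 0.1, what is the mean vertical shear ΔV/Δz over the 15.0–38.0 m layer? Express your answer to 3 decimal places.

Power law: V₂ = V₁ · (z₂/z₁)^α = 14.2 × (2.5333)^0.1 = 15.5832 m/s
ΔV/Δz = (15.5832 − 14.2)/(38.0 − 15.0) = 1.3832/23.0000 = 0.06014 m/s/m

0.060 m/s/m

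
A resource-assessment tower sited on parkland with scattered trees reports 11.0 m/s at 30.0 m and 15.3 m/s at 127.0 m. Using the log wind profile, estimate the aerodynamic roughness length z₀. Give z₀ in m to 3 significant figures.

z₀ ≈ 0.748 m

Log law: V(z) ∝ ln(z/z₀). With r = V₁/V₂ = 11.0/15.3 = 0.71895,
r · ln(z₂/z₀) = ln(z₁/z₀) ⇒ ln z₀ = (ln z₁ − r·ln z₂)/(1 − r)
ln z₀ = (3.40120 − 0.71895×4.84419) / 0.28105 = -0.2902
z₀ = exp(-0.2902) = 0.7481 m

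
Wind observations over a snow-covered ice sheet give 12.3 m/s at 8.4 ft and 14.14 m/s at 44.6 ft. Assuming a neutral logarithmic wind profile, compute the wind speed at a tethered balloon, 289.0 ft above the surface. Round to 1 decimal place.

Log law: V ∝ ln(z/z₀). From the pair, with r = V₁/V₂ = 0.86987,
ln z₀ = (ln z₁ − r·ln z₂)/(1 − r) = (2.1282 − 0.86987×3.7977)/0.13013 = -9.0320 → z₀ = 0.0001195 ft
V₃ = V₁ · ln(z₃/z₀)/ln(z₁/z₀) = 12.3 × 14.6985/11.1603 = 16.1995 m/s

16.2 m/s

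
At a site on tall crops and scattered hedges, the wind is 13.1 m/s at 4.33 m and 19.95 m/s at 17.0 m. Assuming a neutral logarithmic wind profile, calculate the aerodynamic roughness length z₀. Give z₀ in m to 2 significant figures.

Log law: V(z) ∝ ln(z/z₀). With r = V₁/V₂ = 13.1/19.95 = 0.65664,
r · ln(z₂/z₀) = ln(z₁/z₀) ⇒ ln z₀ = (ln z₁ − r·ln z₂)/(1 − r)
ln z₀ = (1.46557 − 0.65664×2.83321) / 0.34336 = -1.1499
z₀ = exp(-1.1499) = 0.3167 m

z₀ ≈ 0.32 m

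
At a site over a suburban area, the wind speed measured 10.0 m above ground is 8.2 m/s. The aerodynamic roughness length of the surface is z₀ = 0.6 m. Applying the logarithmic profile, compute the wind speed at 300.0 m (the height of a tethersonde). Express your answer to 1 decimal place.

18.1 m/s

Log law: V(z) ∝ ln(z/z₀), so V₂/V₁ = ln(z₂/z₀) / ln(z₁/z₀).
ln(300.0/0.6) = 6.2146, ln(10.0/0.6) = 2.8134
V₂ = 8.2 × 6.2146/2.8134 = 8.2 × 2.2089 = 18.1132 m/s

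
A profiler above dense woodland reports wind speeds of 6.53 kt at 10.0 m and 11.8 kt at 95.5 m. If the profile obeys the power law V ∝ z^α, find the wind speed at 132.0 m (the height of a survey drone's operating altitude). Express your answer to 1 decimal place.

12.8 kt

First find α: α = ln(V₂/V₁)/ln(z₂/z₁) = ln(11.8/6.53)/ln(95.5/10.0) = 0.59169/2.25654 = 0.2622
Extrapolate from 95.5 m to 132.0 m: V₃ = 11.8 × (132.0/95.5)^0.2622 = 11.8 × 1.0886 = 12.8452 kt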